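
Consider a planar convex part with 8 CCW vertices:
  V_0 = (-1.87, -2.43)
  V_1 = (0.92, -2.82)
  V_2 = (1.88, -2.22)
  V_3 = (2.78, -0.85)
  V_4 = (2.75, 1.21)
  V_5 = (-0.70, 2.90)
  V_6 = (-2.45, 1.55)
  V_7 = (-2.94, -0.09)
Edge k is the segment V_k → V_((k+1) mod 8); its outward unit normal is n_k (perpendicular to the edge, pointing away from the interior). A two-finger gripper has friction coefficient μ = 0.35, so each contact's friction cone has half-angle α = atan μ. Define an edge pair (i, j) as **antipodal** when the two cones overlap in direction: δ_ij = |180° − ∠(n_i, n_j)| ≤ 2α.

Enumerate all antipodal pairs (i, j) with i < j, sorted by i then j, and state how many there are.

count = 6; pairs: (0,4), (1,5), (2,5), (2,6), (3,6), (3,7)

α = atan 0.35 = 19.29°;  2α = 38.58°
n_0 = (-0.1384, -0.9904)
n_1 = (+0.5300, -0.8480)
n_2 = (+0.8358, -0.5491)
n_3 = (+0.9999, +0.0146)
n_4 = (+0.4399, +0.8980)
n_5 = (-0.6108, +0.7918)
n_6 = (-0.9581, +0.2863)
n_7 = (-0.9094, -0.4159)
  (0,1): δ = 140.04°  ·
  (0,2): δ = 115.34°  ·
  (0,3): δ = 81.21°  ·
  (0,4): δ = 18.14°  ✓
  (0,5): δ = 45.61°  ·
  (0,6): δ = 81.32°  ·
  (0,7): δ = 122.53°  ·
  (1,2): δ = 155.31°  ·
  (1,3): δ = 121.17°  ·
  (1,4): δ = 58.10°  ·
  (1,5): δ = 5.64°  ✓
  (1,6): δ = 41.36°  ·
  (1,7): δ = 82.57°  ·
  (2,3): δ = 145.86°  ·
  (2,4): δ = 82.80°  ·
  (2,5): δ = 19.05°  ✓
  (2,6): δ = 16.67°  ✓
  (2,7): δ = 57.88°  ·
  (3,4): δ = 116.93°  ·
  (3,5): δ = 53.19°  ·
  (3,6): δ = 17.47°  ✓
  (3,7): δ = 23.74°  ✓
  (4,5): δ = 116.25°  ·
  (4,6): δ = 80.54°  ·
  (4,7): δ = 39.33°  ·
  (5,6): δ = 144.28°  ·
  (5,7): δ = 103.07°  ·
  (6,7): δ = 138.79°  ·
antipodal pairs: 6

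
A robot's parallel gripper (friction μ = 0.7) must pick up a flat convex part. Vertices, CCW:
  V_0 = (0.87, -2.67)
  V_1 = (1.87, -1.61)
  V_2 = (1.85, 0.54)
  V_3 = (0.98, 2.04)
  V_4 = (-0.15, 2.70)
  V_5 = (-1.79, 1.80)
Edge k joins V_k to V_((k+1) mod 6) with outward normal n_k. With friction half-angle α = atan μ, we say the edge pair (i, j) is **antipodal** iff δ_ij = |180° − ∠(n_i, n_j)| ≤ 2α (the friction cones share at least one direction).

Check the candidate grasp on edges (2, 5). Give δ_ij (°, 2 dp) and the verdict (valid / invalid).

δ = 0.64°, valid

α = atan 0.7 = 34.99°;  2α = 69.98°
edge 2: e_2 = (-0.87, +1.50);  n_2 = (+0.8650, +0.5017)
edge 5: e_5 = (+2.66, -4.47);  n_5 = (-0.8594, -0.5114)
∠(n_2, n_5) = 179.36°
δ = |180° − 179.36°| = 0.64°
0.64° ≤ 2α = 69.98°  →  valid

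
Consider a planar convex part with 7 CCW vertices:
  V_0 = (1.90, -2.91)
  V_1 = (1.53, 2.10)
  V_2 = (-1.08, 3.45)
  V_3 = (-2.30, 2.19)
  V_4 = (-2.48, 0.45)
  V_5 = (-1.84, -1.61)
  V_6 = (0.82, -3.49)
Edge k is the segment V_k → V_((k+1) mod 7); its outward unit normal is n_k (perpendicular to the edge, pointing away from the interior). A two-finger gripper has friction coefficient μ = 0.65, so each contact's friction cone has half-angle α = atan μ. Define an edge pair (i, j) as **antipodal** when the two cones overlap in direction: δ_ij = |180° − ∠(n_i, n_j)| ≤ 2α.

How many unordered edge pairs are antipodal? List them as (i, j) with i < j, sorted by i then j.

count = 9; pairs: (0,2), (0,3), (0,4), (0,5), (1,4), (1,5), (1,6), (2,6), (3,6)

α = atan 0.65 = 33.02°;  2α = 66.05°
n_0 = (+0.9973, +0.0737)
n_1 = (+0.4594, +0.8882)
n_2 = (-0.7184, +0.6956)
n_3 = (-0.9947, +0.1029)
n_4 = (-0.9550, -0.2967)
n_5 = (-0.5772, -0.8166)
n_6 = (+0.4731, -0.8810)
  (0,1): δ = 121.57°  ·
  (0,2): δ = 48.30°  ✓
  (0,3): δ = 10.13°  ✓
  (0,4): δ = 13.04°  ✓
  (0,5): δ = 50.52°  ✓
  (0,6): δ = 114.01°  ·
  (1,2): δ = 106.73°  ·
  (1,3): δ = 68.56°  ·
  (1,4): δ = 45.39°  ✓
  (1,5): δ = 7.90°  ✓
  (1,6): δ = 55.59°  ✓
  (2,3): δ = 141.83°  ·
  (2,4): δ = 118.67°  ·
  (2,5): δ = 81.18°  ·
  (2,6): δ = 17.69°  ✓
  (3,4): δ = 156.83°  ·
  (3,5): δ = 119.35°  ·
  (3,6): δ = 55.86°  ✓
  (4,5): δ = 142.51°  ·
  (4,6): δ = 79.02°  ·
  (5,6): δ = 116.51°  ·
antipodal pairs: 9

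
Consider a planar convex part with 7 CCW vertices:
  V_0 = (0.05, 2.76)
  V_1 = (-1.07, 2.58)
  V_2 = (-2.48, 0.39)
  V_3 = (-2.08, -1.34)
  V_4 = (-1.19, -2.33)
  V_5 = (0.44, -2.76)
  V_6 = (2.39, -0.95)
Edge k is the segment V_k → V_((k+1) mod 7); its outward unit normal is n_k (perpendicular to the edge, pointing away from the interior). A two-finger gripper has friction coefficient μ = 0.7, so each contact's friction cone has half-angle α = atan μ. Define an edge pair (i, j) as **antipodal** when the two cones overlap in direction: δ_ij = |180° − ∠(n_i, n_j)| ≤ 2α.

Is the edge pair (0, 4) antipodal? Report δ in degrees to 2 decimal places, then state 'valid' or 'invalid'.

δ = 23.91°, valid

α = atan 0.7 = 34.99°;  2α = 69.98°
edge 0: e_0 = (-1.12, -0.18);  n_0 = (-0.1587, +0.9873)
edge 4: e_4 = (+1.63, -0.43);  n_4 = (-0.2551, -0.9669)
∠(n_0, n_4) = 156.09°
δ = |180° − 156.09°| = 23.91°
23.91° ≤ 2α = 69.98°  →  valid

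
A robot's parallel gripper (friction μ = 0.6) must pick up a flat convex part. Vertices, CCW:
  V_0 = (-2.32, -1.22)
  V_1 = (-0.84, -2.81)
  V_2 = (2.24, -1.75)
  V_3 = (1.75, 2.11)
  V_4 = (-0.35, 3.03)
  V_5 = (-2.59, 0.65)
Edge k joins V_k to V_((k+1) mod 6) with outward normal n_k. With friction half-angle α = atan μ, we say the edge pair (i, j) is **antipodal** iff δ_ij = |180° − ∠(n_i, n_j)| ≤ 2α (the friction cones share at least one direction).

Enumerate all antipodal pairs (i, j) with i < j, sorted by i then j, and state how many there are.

α = atan 0.6 = 30.96°;  2α = 61.93°
n_0 = (-0.7320, -0.6813)
n_1 = (+0.3254, -0.9456)
n_2 = (+0.9920, +0.1259)
n_3 = (+0.4013, +0.9160)
n_4 = (-0.7282, +0.6854)
n_5 = (-0.9897, -0.1429)
  (0,1): δ = 113.96°  ·
  (0,2): δ = 35.71°  ✓
  (0,3): δ = 23.39°  ✓
  (0,4): δ = 93.79°  ·
  (0,5): δ = 145.27°  ·
  (1,2): δ = 101.76°  ·
  (1,3): δ = 42.65°  ✓
  (1,4): δ = 27.74°  ✓
  (1,5): δ = 79.22°  ·
  (2,3): δ = 120.89°  ·
  (2,4): δ = 50.50°  ✓
  (2,5): δ = 0.98°  ✓
  (3,4): δ = 109.61°  ·
  (3,5): δ = 58.13°  ✓
  (4,5): δ = 128.52°  ·
antipodal pairs: 7

count = 7; pairs: (0,2), (0,3), (1,3), (1,4), (2,4), (2,5), (3,5)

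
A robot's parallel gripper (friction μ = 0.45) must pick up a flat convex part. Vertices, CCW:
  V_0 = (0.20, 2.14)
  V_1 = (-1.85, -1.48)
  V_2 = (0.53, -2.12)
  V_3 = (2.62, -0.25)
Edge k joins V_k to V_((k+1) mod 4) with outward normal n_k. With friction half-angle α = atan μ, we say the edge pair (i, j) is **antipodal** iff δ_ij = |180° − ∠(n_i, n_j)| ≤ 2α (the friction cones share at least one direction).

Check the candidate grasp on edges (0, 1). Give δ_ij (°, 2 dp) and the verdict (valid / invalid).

α = atan 0.45 = 24.23°;  2α = 48.46°
edge 0: e_0 = (-2.05, -3.62);  n_0 = (-0.8702, +0.4928)
edge 1: e_1 = (+2.38, -0.64);  n_1 = (-0.2597, -0.9657)
∠(n_0, n_1) = 104.47°
δ = |180° − 104.47°| = 75.53°
75.53° > 2α = 48.46°  →  invalid

δ = 75.53°, invalid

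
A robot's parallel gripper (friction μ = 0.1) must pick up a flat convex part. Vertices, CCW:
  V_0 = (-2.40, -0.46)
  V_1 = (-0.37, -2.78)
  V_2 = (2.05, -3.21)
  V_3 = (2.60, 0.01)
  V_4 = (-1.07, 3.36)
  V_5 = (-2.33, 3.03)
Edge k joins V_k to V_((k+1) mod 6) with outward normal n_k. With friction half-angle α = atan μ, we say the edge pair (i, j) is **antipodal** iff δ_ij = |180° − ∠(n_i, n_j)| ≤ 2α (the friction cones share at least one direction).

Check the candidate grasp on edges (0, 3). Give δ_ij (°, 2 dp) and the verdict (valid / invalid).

δ = 6.42°, valid

α = atan 0.1 = 5.71°;  2α = 11.42°
edge 0: e_0 = (+2.03, -2.32);  n_0 = (-0.7526, -0.6585)
edge 3: e_3 = (-3.67, +3.35);  n_3 = (+0.6742, +0.7386)
∠(n_0, n_3) = 173.58°
δ = |180° − 173.58°| = 6.42°
6.42° ≤ 2α = 11.42°  →  valid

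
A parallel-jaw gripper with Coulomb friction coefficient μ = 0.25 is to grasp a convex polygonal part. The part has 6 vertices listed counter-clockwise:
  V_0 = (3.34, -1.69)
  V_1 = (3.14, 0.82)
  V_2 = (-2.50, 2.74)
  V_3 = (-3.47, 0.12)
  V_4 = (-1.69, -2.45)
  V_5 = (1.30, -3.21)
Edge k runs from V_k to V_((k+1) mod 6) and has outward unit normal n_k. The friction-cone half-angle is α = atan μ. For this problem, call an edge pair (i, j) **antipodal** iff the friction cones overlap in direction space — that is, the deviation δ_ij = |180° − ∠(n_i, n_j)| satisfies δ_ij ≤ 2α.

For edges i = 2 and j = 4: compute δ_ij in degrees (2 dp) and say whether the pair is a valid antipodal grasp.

α = atan 0.25 = 14.04°;  2α = 28.07°
edge 2: e_2 = (-0.97, -2.62);  n_2 = (-0.9378, +0.3472)
edge 4: e_4 = (+2.99, -0.76);  n_4 = (-0.2463, -0.9692)
∠(n_2, n_4) = 96.05°
δ = |180° − 96.05°| = 83.95°
83.95° > 2α = 28.07°  →  invalid

δ = 83.95°, invalid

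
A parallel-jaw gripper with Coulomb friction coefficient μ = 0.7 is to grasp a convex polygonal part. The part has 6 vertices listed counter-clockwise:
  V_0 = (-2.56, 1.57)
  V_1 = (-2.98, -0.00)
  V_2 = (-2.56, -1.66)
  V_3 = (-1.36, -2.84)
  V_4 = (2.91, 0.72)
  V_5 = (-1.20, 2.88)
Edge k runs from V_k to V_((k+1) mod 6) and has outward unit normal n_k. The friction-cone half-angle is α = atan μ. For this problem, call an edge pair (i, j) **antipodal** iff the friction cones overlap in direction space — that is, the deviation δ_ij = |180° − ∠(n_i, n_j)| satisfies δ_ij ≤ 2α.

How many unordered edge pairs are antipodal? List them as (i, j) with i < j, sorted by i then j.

count = 6; pairs: (0,3), (1,3), (1,4), (2,4), (3,4), (3,5)

α = atan 0.7 = 34.99°;  2α = 69.98°
n_0 = (-0.9660, +0.2584)
n_1 = (-0.9695, -0.2453)
n_2 = (-0.7011, -0.7130)
n_3 = (+0.6404, -0.7681)
n_4 = (+0.4652, +0.8852)
n_5 = (-0.6937, +0.7202)
  (0,1): δ = 150.82°  ·
  (0,2): δ = 119.54°  ·
  (0,3): δ = 35.20°  ✓
  (0,4): δ = 77.25°  ·
  (0,5): δ = 148.90°  ·
  (1,2): δ = 148.72°  ·
  (1,3): δ = 64.38°  ✓
  (1,4): δ = 48.08°  ✓
  (1,5): δ = 119.73°  ·
  (2,3): δ = 95.66°  ·
  (2,4): δ = 16.79°  ✓
  (2,5): δ = 88.45°  ·
  (3,4): δ = 67.54°  ✓
  (3,5): δ = 4.11°  ✓
  (4,5): δ = 108.35°  ·
antipodal pairs: 6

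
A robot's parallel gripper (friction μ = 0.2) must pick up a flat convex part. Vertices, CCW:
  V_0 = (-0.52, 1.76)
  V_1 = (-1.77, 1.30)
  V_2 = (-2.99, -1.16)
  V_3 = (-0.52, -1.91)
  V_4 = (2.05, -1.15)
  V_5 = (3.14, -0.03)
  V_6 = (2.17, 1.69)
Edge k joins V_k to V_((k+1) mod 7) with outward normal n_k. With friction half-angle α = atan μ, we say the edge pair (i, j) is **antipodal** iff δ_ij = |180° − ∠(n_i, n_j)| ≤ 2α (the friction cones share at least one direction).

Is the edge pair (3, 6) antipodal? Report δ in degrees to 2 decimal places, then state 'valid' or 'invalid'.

δ = 17.96°, valid

α = atan 0.2 = 11.31°;  2α = 22.62°
edge 3: e_3 = (+2.57, +0.76);  n_3 = (+0.2836, -0.9589)
edge 6: e_6 = (-2.69, +0.07);  n_6 = (+0.0260, +0.9997)
∠(n_3, n_6) = 162.04°
δ = |180° − 162.04°| = 17.96°
17.96° ≤ 2α = 22.62°  →  valid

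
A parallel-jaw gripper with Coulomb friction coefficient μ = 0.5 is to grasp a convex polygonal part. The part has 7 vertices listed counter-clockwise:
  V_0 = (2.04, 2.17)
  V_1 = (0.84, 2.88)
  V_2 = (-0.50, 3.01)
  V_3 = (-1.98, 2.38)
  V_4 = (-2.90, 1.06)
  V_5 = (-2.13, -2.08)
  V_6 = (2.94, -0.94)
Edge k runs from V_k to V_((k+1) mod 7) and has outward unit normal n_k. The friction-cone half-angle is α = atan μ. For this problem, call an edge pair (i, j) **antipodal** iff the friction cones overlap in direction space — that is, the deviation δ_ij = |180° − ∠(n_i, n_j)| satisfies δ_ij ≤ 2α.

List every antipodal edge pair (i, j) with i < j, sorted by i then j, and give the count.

α = atan 0.5 = 26.57°;  2α = 53.13°
n_0 = (+0.5092, +0.8606)
n_1 = (+0.0966, +0.9953)
n_2 = (-0.3917, +0.9201)
n_3 = (-0.8204, +0.5718)
n_4 = (-0.9712, -0.2382)
n_5 = (+0.2194, -0.9756)
n_6 = (+0.9606, +0.2780)
  (0,1): δ = 154.93°  ·
  (0,2): δ = 126.33°  ·
  (0,3): δ = 94.26°  ·
  (0,4): δ = 45.61°  ✓
  (0,5): δ = 43.28°  ✓
  (0,6): δ = 136.75°  ·
  (1,2): δ = 151.40°  ·
  (1,3): δ = 119.33°  ·
  (1,4): δ = 70.68°  ·
  (1,5): δ = 18.21°  ✓
  (1,6): δ = 111.68°  ·
  (2,3): δ = 147.93°  ·
  (2,4): δ = 99.28°  ·
  (2,5): δ = 10.39°  ✓
  (2,6): δ = 83.08°  ·
  (3,4): δ = 131.35°  ·
  (3,5): δ = 42.45°  ✓
  (3,6): δ = 51.02°  ✓
  (4,5): δ = 91.11°  ·
  (4,6): δ = 2.36°  ✓
  (5,6): δ = 86.53°  ·
antipodal pairs: 7

count = 7; pairs: (0,4), (0,5), (1,5), (2,5), (3,5), (3,6), (4,6)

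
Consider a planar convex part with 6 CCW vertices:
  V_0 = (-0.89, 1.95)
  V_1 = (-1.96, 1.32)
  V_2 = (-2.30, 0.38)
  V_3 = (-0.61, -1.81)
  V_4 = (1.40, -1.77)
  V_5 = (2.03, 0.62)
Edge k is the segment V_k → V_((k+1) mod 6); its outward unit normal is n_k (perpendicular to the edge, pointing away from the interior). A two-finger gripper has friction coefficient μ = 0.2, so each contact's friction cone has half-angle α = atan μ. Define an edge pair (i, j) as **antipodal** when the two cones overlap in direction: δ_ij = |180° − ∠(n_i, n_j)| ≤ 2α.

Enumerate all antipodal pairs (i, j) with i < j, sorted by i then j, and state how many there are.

count = 1; pairs: (1,4)

α = atan 0.2 = 11.31°;  2α = 22.62°
n_0 = (-0.5074, +0.8617)
n_1 = (-0.9404, +0.3401)
n_2 = (-0.7917, -0.6109)
n_3 = (+0.0199, -0.9998)
n_4 = (+0.9670, -0.2549)
n_5 = (+0.4145, +0.9100)
  (0,1): δ = 140.37°  ·
  (0,2): δ = 82.83°  ·
  (0,3): δ = 29.35°  ·
  (0,4): δ = 44.74°  ·
  (0,5): δ = 125.02°  ·
  (1,2): δ = 122.46°  ·
  (1,3): δ = 68.97°  ·
  (1,4): δ = 5.12°  ✓
  (1,5): δ = 85.40°  ·
  (2,3): δ = 126.52°  ·
  (2,4): δ = 52.42°  ·
  (2,5): δ = 27.85°  ·
  (3,4): δ = 105.91°  ·
  (3,5): δ = 25.63°  ·
  (4,5): δ = 99.72°  ·
antipodal pairs: 1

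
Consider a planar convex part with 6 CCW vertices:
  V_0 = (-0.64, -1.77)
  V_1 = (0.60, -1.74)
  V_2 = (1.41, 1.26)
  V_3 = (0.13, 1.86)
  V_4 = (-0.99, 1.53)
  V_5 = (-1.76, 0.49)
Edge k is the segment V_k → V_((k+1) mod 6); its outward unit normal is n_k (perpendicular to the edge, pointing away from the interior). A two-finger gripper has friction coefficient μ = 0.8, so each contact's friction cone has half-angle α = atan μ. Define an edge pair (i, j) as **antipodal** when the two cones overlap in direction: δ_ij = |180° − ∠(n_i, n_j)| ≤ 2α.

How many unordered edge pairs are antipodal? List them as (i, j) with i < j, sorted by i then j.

count = 7; pairs: (0,2), (0,3), (0,4), (1,3), (1,4), (1,5), (2,5)

α = atan 0.8 = 38.66°;  2α = 77.32°
n_0 = (+0.0242, -0.9997)
n_1 = (+0.9654, -0.2607)
n_2 = (+0.4244, +0.9055)
n_3 = (-0.2826, +0.9592)
n_4 = (-0.8037, +0.5950)
n_5 = (-0.8960, -0.4440)
  (0,1): δ = 106.50°  ·
  (0,2): δ = 26.50°  ✓
  (0,3): δ = 15.03°  ✓
  (0,4): δ = 52.10°  ✓
  (0,5): δ = 114.98°  ·
  (1,2): δ = 100.01°  ·
  (1,3): δ = 58.47°  ✓
  (1,4): δ = 21.41°  ✓
  (1,5): δ = 41.47°  ✓
  (2,3): δ = 138.47°  ·
  (2,4): δ = 101.40°  ·
  (2,5): δ = 38.52°  ✓
  (3,4): δ = 142.93°  ·
  (3,5): δ = 80.06°  ·
  (4,5): δ = 117.12°  ·
antipodal pairs: 7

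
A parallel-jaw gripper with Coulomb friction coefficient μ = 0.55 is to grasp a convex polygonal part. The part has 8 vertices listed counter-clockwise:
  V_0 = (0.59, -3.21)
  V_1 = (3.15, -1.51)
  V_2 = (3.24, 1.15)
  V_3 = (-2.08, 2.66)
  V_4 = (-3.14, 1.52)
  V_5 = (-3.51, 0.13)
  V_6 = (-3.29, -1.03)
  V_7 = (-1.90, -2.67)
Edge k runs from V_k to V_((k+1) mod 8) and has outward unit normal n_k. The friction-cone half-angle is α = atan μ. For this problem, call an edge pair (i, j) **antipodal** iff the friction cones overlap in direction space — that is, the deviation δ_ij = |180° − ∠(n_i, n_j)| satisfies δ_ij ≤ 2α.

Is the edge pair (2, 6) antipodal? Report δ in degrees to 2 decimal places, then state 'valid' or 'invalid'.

δ = 33.87°, valid

α = atan 0.55 = 28.81°;  2α = 57.62°
edge 2: e_2 = (-5.32, +1.51);  n_2 = (+0.2730, +0.9620)
edge 6: e_6 = (+1.39, -1.64);  n_6 = (-0.7629, -0.6466)
∠(n_2, n_6) = 146.13°
δ = |180° − 146.13°| = 33.87°
33.87° ≤ 2α = 57.62°  →  valid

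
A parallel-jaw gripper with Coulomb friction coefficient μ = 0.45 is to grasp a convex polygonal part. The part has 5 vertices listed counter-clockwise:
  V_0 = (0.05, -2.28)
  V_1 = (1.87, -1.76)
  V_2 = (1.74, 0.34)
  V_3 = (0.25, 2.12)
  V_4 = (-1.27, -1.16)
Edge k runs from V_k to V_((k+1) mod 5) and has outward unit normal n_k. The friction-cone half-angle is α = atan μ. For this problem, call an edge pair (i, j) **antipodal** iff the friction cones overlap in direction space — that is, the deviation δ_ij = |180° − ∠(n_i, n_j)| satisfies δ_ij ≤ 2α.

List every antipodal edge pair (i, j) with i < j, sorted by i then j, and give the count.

count = 3; pairs: (1,3), (1,4), (2,4)

α = atan 0.45 = 24.23°;  2α = 48.46°
n_0 = (+0.2747, -0.9615)
n_1 = (+0.9981, +0.0618)
n_2 = (+0.7668, +0.6419)
n_3 = (-0.9073, +0.4205)
n_4 = (-0.6470, -0.7625)
  (0,1): δ = 102.40°  ·
  (0,2): δ = 66.01°  ·
  (0,3): δ = 49.19°  ·
  (0,4): δ = 123.74°  ·
  (1,2): δ = 143.61°  ·
  (1,3): δ = 28.41°  ✓
  (1,4): δ = 46.14°  ✓
  (2,3): δ = 64.80°  ·
  (2,4): δ = 9.75°  ✓
  (3,4): δ = 105.45°  ·
antipodal pairs: 3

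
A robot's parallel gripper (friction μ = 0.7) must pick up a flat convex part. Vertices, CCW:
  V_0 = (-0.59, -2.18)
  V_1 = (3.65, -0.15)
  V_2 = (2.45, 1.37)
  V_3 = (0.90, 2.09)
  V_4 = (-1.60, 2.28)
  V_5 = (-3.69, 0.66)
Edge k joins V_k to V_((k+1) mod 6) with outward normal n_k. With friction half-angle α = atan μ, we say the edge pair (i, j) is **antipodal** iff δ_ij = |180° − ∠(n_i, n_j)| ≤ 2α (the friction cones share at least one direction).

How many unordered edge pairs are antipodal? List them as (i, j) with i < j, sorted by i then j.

count = 6; pairs: (0,2), (0,3), (0,4), (1,5), (2,5), (3,5)

α = atan 0.7 = 34.99°;  2α = 69.98°
n_0 = (+0.4318, -0.9020)
n_1 = (+0.7849, +0.6196)
n_2 = (+0.4213, +0.9069)
n_3 = (+0.0758, +0.9971)
n_4 = (-0.6126, +0.7904)
n_5 = (-0.6755, -0.7374)
  (0,1): δ = 77.29°  ·
  (0,2): δ = 50.50°  ✓
  (0,3): δ = 29.93°  ✓
  (0,4): δ = 12.20°  ✓
  (0,5): δ = 111.92°  ·
  (1,2): δ = 153.21°  ·
  (1,3): δ = 132.64°  ·
  (1,4): δ = 90.51°  ·
  (1,5): δ = 9.22°  ✓
  (2,3): δ = 159.43°  ·
  (2,4): δ = 117.30°  ·
  (2,5): δ = 17.58°  ✓
  (3,4): δ = 137.87°  ·
  (3,5): δ = 38.15°  ✓
  (4,5): δ = 80.27°  ·
antipodal pairs: 6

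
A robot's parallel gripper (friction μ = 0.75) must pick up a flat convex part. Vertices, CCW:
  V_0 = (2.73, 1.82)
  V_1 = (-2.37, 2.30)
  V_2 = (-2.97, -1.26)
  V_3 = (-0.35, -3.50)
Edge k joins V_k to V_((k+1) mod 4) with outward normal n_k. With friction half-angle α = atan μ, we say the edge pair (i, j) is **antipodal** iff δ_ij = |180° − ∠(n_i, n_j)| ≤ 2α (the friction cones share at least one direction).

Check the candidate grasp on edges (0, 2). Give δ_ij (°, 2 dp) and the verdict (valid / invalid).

δ = 35.15°, valid

α = atan 0.75 = 36.87°;  2α = 73.74°
edge 0: e_0 = (-5.10, +0.48);  n_0 = (+0.0937, +0.9956)
edge 2: e_2 = (+2.62, -2.24);  n_2 = (-0.6498, -0.7601)
∠(n_0, n_2) = 144.85°
δ = |180° − 144.85°| = 35.15°
35.15° ≤ 2α = 73.74°  →  valid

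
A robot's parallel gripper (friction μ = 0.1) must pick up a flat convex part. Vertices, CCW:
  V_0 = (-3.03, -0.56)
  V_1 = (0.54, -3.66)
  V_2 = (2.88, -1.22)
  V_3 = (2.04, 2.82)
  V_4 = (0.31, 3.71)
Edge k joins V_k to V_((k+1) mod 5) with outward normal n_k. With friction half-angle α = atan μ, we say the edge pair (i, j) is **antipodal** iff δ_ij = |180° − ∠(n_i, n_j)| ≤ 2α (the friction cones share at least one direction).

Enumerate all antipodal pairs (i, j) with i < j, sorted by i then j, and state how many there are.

α = atan 0.1 = 5.71°;  2α = 11.42°
n_0 = (-0.6557, -0.7551)
n_1 = (+0.7217, -0.6922)
n_2 = (+0.9791, +0.2036)
n_3 = (+0.4575, +0.8892)
n_4 = (-0.7877, +0.6161)
  (0,1): δ = 92.83°  ·
  (0,2): δ = 37.29°  ·
  (0,3): δ = 13.75°  ·
  (0,4): δ = 92.94°  ·
  (1,2): δ = 124.45°  ·
  (1,3): δ = 73.42°  ·
  (1,4): δ = 5.77°  ✓
  (2,3): δ = 128.97°  ·
  (2,4): δ = 49.78°  ·
  (3,4): δ = 100.81°  ·
antipodal pairs: 1

count = 1; pairs: (1,4)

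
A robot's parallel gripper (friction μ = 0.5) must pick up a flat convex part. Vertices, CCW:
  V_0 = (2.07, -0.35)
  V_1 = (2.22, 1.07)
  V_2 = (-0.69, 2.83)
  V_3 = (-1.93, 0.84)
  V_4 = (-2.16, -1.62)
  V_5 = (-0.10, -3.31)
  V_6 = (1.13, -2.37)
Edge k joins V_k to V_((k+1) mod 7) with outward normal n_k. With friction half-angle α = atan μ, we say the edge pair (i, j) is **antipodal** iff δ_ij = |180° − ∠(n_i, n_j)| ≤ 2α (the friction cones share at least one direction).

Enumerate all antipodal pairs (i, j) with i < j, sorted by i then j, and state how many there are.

α = atan 0.5 = 26.57°;  2α = 53.13°
n_0 = (+0.9945, -0.1050)
n_1 = (+0.5175, +0.8557)
n_2 = (-0.8487, +0.5288)
n_3 = (-0.9957, +0.0931)
n_4 = (-0.6343, -0.7731)
n_5 = (+0.6072, -0.7945)
n_6 = (+0.9066, -0.4219)
  (0,1): δ = 115.14°  ·
  (0,2): δ = 25.90°  ✓
  (0,3): δ = 0.69°  ✓
  (0,4): δ = 56.66°  ·
  (0,5): δ = 133.42°  ·
  (0,6): δ = 161.08°  ·
  (1,2): δ = 90.76°  ·
  (1,3): δ = 64.18°  ·
  (1,4): δ = 8.20°  ✓
  (1,5): δ = 68.55°  ·
  (1,6): δ = 96.21°  ·
  (2,3): δ = 153.41°  ·
  (2,4): δ = 97.44°  ·
  (2,5): δ = 20.68°  ✓
  (2,6): δ = 6.97°  ✓
  (3,4): δ = 124.02°  ·
  (3,5): δ = 47.27°  ✓
  (3,6): δ = 19.61°  ✓
  (4,5): δ = 103.25°  ·
  (4,6): δ = 75.59°  ·
  (5,6): δ = 152.34°  ·
antipodal pairs: 7

count = 7; pairs: (0,2), (0,3), (1,4), (2,5), (2,6), (3,5), (3,6)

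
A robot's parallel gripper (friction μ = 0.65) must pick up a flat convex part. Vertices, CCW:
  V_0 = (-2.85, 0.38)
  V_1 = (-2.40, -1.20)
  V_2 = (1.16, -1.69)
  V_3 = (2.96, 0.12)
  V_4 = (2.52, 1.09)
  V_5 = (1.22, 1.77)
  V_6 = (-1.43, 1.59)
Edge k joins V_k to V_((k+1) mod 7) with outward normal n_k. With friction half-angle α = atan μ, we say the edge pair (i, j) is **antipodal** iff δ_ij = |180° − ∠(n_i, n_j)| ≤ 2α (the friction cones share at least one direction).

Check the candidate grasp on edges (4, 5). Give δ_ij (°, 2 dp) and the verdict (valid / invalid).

α = atan 0.65 = 33.02°;  2α = 66.05°
edge 4: e_4 = (-1.30, +0.68);  n_4 = (+0.4635, +0.8861)
edge 5: e_5 = (-2.65, -0.18);  n_5 = (-0.0678, +0.9977)
∠(n_4, n_5) = 31.50°
δ = |180° − 31.50°| = 148.50°
148.50° > 2α = 66.05°  →  invalid

δ = 148.50°, invalid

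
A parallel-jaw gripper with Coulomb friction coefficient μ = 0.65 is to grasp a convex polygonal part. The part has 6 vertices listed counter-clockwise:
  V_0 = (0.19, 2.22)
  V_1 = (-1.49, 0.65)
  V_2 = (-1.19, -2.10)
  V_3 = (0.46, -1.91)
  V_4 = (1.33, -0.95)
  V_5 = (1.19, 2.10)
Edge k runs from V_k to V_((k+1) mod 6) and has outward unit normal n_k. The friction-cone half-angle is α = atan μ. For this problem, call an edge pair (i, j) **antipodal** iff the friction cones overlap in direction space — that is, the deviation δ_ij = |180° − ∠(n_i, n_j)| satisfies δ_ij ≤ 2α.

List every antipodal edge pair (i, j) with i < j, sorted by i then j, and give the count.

count = 7; pairs: (0,2), (0,3), (0,4), (1,3), (1,4), (2,5), (3,5)

α = atan 0.65 = 33.02°;  2α = 66.05°
n_0 = (-0.6828, +0.7306)
n_1 = (-0.9941, -0.1084)
n_2 = (+0.1144, -0.9934)
n_3 = (+0.7410, -0.6715)
n_4 = (+0.9989, +0.0459)
n_5 = (+0.1191, +0.9929)
  (0,1): δ = 126.84°  ·
  (0,2): δ = 36.49°  ✓
  (0,3): δ = 4.75°  ✓
  (0,4): δ = 49.57°  ✓
  (0,5): δ = 130.10°  ·
  (1,2): δ = 89.66°  ·
  (1,3): δ = 48.41°  ✓
  (1,4): δ = 3.60°  ✓
  (1,5): δ = 76.93°  ·
  (2,3): δ = 138.75°  ·
  (2,4): δ = 93.94°  ·
  (2,5): δ = 13.41°  ✓
  (3,4): δ = 135.19°  ·
  (3,5): δ = 54.66°  ✓
  (4,5): δ = 99.47°  ·
antipodal pairs: 7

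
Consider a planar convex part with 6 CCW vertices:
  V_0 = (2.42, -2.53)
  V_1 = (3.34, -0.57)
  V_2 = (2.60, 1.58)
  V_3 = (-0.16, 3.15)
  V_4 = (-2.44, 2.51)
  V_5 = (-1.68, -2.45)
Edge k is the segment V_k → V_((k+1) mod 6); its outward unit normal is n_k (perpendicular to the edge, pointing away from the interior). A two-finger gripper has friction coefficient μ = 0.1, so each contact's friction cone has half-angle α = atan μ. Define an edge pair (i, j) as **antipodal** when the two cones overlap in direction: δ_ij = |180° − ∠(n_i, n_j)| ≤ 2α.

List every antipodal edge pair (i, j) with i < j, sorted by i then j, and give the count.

count = 1; pairs: (1,4)

α = atan 0.1 = 5.71°;  2α = 11.42°
n_0 = (+0.9052, -0.4249)
n_1 = (+0.9456, +0.3254)
n_2 = (+0.4944, +0.8692)
n_3 = (-0.2703, +0.9628)
n_4 = (-0.9885, -0.1515)
n_5 = (-0.0195, -0.9998)
  (0,1): δ = 135.86°  ·
  (0,2): δ = 94.49°  ·
  (0,3): δ = 49.18°  ·
  (0,4): δ = 33.86°  ·
  (0,5): δ = 114.03°  ·
  (1,2): δ = 138.63°  ·
  (1,3): δ = 93.31°  ·
  (1,4): δ = 10.28°  ✓
  (1,5): δ = 69.89°  ·
  (2,3): δ = 134.69°  ·
  (2,4): δ = 51.66°  ·
  (2,5): δ = 28.52°  ·
  (3,4): δ = 96.97°  ·
  (3,5): δ = 16.80°  ·
  (4,5): δ = 99.83°  ·
antipodal pairs: 1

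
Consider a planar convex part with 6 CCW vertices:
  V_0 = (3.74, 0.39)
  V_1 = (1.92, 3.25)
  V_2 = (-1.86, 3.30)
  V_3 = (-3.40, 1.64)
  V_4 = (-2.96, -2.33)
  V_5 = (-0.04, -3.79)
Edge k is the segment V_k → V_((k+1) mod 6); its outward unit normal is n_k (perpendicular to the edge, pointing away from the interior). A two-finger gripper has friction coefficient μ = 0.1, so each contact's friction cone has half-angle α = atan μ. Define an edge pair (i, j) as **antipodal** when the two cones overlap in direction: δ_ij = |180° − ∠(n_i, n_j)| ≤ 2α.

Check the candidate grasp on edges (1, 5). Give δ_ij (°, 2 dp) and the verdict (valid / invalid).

δ = 48.63°, invalid

α = atan 0.1 = 5.71°;  2α = 11.42°
edge 1: e_1 = (-3.78, +0.05);  n_1 = (+0.0132, +0.9999)
edge 5: e_5 = (+3.78, +4.18);  n_5 = (+0.7417, -0.6707)
∠(n_1, n_5) = 131.37°
δ = |180° − 131.37°| = 48.63°
48.63° > 2α = 11.42°  →  invalid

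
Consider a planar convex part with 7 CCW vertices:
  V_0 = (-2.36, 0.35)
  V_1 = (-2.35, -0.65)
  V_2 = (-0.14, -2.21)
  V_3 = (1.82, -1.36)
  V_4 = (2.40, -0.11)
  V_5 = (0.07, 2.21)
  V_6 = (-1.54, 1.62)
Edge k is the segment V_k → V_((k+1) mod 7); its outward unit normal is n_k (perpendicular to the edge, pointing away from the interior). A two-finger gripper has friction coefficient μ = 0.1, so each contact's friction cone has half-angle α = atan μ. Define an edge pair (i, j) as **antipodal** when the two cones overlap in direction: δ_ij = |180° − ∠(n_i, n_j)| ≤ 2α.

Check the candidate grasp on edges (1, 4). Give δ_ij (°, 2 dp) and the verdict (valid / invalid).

δ = 9.66°, valid

α = atan 0.1 = 5.71°;  2α = 11.42°
edge 1: e_1 = (+2.21, -1.56);  n_1 = (-0.5767, -0.8170)
edge 4: e_4 = (-2.33, +2.32);  n_4 = (+0.7056, +0.7086)
∠(n_1, n_4) = 170.34°
δ = |180° − 170.34°| = 9.66°
9.66° ≤ 2α = 11.42°  →  valid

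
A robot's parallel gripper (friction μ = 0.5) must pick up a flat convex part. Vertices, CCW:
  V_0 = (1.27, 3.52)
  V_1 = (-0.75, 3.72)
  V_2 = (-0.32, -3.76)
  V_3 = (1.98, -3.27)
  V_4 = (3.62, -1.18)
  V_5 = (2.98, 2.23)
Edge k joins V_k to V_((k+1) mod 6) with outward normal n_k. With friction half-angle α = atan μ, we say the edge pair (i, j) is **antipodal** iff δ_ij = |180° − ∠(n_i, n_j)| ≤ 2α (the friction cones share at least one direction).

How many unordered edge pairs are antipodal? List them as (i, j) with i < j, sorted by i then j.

α = atan 0.5 = 26.57°;  2α = 53.13°
n_0 = (+0.0985, +0.9951)
n_1 = (-0.9984, -0.0574)
n_2 = (+0.2084, -0.9781)
n_3 = (+0.7867, -0.6173)
n_4 = (+0.9828, +0.1845)
n_5 = (+0.6022, +0.7983)
  (0,1): δ = 81.06°  ·
  (0,2): δ = 17.68°  ✓
  (0,3): δ = 57.53°  ·
  (0,4): δ = 106.28°  ·
  (0,5): δ = 148.62°  ·
  (1,2): δ = 81.26°  ·
  (1,3): δ = 41.41°  ✓
  (1,4): δ = 7.34°  ✓
  (1,5): δ = 49.68°  ✓
  (2,3): δ = 140.15°  ·
  (2,4): δ = 91.40°  ·
  (2,5): δ = 49.06°  ✓
  (3,4): δ = 131.25°  ·
  (3,5): δ = 88.91°  ·
  (4,5): δ = 137.66°  ·
antipodal pairs: 5

count = 5; pairs: (0,2), (1,3), (1,4), (1,5), (2,5)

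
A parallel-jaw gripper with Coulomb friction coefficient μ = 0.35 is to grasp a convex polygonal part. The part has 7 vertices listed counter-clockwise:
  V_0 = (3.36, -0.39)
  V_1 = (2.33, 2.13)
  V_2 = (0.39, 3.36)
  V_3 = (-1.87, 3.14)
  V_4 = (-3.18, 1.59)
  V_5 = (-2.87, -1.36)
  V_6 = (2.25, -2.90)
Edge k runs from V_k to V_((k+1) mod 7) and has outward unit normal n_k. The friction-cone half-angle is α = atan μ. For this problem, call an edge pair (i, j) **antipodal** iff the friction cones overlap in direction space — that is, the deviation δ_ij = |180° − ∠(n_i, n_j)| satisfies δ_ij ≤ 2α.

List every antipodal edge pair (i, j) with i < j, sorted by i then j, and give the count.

α = atan 0.35 = 19.29°;  2α = 38.58°
n_0 = (+0.9257, +0.3783)
n_1 = (+0.5355, +0.8446)
n_2 = (-0.0969, +0.9953)
n_3 = (-0.7638, +0.6455)
n_4 = (-0.9945, -0.1045)
n_5 = (-0.2880, -0.9576)
n_6 = (+0.9146, -0.4044)
  (0,1): δ = 144.61°  ·
  (0,2): δ = 106.67°  ·
  (0,3): δ = 62.43°  ·
  (0,4): δ = 16.23°  ✓
  (0,5): δ = 51.03°  ·
  (0,6): δ = 133.91°  ·
  (1,2): δ = 142.06°  ·
  (1,3): δ = 97.83°  ·
  (1,4): δ = 51.63°  ·
  (1,5): δ = 15.64°  ✓
  (1,6): δ = 98.52°  ·
  (2,3): δ = 135.76°  ·
  (2,4): δ = 89.56°  ·
  (2,5): δ = 22.30°  ✓
  (2,6): δ = 60.58°  ·
  (3,4): δ = 133.80°  ·
  (3,5): δ = 66.54°  ·
  (3,6): δ = 16.35°  ✓
  (4,5): δ = 112.74°  ·
  (4,6): δ = 29.86°  ✓
  (5,6): δ = 97.12°  ·
antipodal pairs: 5

count = 5; pairs: (0,4), (1,5), (2,5), (3,6), (4,6)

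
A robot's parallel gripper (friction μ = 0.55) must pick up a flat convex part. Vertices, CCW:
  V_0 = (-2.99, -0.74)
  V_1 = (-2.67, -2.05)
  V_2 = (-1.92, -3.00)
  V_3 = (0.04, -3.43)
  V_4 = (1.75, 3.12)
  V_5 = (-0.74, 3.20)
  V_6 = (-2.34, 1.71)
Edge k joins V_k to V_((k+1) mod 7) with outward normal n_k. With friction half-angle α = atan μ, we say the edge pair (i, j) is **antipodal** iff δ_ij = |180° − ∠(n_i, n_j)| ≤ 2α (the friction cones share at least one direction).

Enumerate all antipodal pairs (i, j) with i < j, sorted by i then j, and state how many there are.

count = 7; pairs: (0,3), (1,3), (1,4), (2,4), (2,5), (3,5), (3,6)

α = atan 0.55 = 28.81°;  2α = 57.62°
n_0 = (-0.9714, -0.2373)
n_1 = (-0.7849, -0.6196)
n_2 = (-0.2143, -0.9768)
n_3 = (+0.9676, -0.2526)
n_4 = (+0.0321, +0.9995)
n_5 = (-0.6815, +0.7318)
n_6 = (-0.9666, +0.2564)
  (0,1): δ = 155.44°  ·
  (0,2): δ = 116.10°  ·
  (0,3): δ = 28.36°  ✓
  (0,4): δ = 74.43°  ·
  (0,5): δ = 119.23°  ·
  (0,6): δ = 151.41°  ·
  (1,2): δ = 140.66°  ·
  (1,3): δ = 52.92°  ✓
  (1,4): δ = 49.87°  ✓
  (1,5): δ = 94.67°  ·
  (1,6): δ = 126.85°  ·
  (2,3): δ = 92.26°  ·
  (2,4): δ = 10.53°  ✓
  (2,5): δ = 55.34°  ✓
  (2,6): δ = 87.52°  ·
  (3,4): δ = 77.21°  ·
  (3,5): δ = 32.41°  ✓
  (3,6): δ = 0.23°  ✓
  (4,5): δ = 135.20°  ·
  (4,6): δ = 103.02°  ·
  (5,6): δ = 147.82°  ·
antipodal pairs: 7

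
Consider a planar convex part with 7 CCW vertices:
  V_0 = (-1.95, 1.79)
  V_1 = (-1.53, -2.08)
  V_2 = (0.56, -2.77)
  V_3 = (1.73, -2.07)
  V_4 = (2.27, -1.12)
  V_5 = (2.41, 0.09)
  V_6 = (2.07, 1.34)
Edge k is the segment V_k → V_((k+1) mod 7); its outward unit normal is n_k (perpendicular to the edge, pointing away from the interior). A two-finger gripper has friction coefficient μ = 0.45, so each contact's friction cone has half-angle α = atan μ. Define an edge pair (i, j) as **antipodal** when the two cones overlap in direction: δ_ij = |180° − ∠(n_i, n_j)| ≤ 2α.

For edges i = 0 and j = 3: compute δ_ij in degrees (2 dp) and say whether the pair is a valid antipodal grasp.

δ = 35.81°, valid

α = atan 0.45 = 24.23°;  2α = 48.46°
edge 0: e_0 = (+0.42, -3.87);  n_0 = (-0.9942, -0.1079)
edge 3: e_3 = (+0.54, +0.95);  n_3 = (+0.8694, -0.4942)
∠(n_0, n_3) = 144.19°
δ = |180° − 144.19°| = 35.81°
35.81° ≤ 2α = 48.46°  →  valid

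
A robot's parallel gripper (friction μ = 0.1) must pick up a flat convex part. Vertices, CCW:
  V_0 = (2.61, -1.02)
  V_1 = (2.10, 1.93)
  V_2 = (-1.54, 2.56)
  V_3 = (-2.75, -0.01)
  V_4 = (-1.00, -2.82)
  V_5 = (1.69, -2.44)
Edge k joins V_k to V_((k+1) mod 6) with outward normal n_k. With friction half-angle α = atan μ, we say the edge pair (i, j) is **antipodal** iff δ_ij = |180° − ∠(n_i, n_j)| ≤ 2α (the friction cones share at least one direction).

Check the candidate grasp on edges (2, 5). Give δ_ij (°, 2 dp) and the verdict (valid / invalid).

α = atan 0.1 = 5.71°;  2α = 11.42°
edge 2: e_2 = (-1.21, -2.57);  n_2 = (-0.9047, +0.4260)
edge 5: e_5 = (+0.92, +1.42);  n_5 = (+0.8393, -0.5437)
∠(n_2, n_5) = 172.27°
δ = |180° − 172.27°| = 7.73°
7.73° ≤ 2α = 11.42°  →  valid

δ = 7.73°, valid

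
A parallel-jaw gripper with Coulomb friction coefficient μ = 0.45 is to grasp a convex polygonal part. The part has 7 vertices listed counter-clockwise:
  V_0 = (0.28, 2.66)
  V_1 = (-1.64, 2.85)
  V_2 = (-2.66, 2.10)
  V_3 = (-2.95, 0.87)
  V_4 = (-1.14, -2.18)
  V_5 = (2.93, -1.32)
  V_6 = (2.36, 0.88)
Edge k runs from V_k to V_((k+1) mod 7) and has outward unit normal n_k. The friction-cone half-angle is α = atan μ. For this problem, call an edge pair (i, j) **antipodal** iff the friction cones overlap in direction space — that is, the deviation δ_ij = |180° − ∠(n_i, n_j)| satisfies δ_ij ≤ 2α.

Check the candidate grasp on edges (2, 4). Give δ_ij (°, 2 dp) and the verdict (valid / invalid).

α = atan 0.45 = 24.23°;  2α = 48.46°
edge 2: e_2 = (-0.29, -1.23);  n_2 = (-0.9733, +0.2295)
edge 4: e_4 = (+4.07, +0.86);  n_4 = (+0.2067, -0.9784)
∠(n_2, n_4) = 115.20°
δ = |180° − 115.20°| = 64.80°
64.80° > 2α = 48.46°  →  invalid

δ = 64.80°, invalid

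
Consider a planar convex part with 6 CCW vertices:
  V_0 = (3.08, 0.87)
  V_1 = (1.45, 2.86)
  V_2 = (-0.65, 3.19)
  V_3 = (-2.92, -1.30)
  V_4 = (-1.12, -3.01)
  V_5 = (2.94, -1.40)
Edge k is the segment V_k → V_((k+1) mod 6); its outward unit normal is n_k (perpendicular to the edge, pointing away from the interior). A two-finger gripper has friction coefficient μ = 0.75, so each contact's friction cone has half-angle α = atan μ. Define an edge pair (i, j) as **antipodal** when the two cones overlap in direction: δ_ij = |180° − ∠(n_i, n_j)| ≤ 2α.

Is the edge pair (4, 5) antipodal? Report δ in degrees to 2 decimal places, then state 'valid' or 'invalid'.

δ = 115.16°, invalid

α = atan 0.75 = 36.87°;  2α = 73.74°
edge 4: e_4 = (+4.06, +1.61);  n_4 = (+0.3686, -0.9296)
edge 5: e_5 = (+0.14, +2.27);  n_5 = (+0.9981, -0.0616)
∠(n_4, n_5) = 64.84°
δ = |180° − 64.84°| = 115.16°
115.16° > 2α = 73.74°  →  invalid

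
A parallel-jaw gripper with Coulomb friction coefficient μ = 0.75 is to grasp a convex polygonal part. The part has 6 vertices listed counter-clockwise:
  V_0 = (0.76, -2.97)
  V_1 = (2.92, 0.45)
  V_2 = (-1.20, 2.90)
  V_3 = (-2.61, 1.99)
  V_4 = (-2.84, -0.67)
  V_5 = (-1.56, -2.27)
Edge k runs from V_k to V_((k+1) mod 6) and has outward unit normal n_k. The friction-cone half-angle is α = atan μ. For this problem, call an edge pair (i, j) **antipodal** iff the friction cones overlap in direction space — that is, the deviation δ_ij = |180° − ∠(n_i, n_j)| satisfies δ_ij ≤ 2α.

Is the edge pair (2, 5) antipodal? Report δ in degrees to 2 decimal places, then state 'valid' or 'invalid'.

α = atan 0.75 = 36.87°;  2α = 73.74°
edge 2: e_2 = (-1.41, -0.91);  n_2 = (-0.5423, +0.8402)
edge 5: e_5 = (+2.32, -0.70);  n_5 = (-0.2889, -0.9574)
∠(n_2, n_5) = 130.37°
δ = |180° − 130.37°| = 49.63°
49.63° ≤ 2α = 73.74°  →  valid

δ = 49.63°, valid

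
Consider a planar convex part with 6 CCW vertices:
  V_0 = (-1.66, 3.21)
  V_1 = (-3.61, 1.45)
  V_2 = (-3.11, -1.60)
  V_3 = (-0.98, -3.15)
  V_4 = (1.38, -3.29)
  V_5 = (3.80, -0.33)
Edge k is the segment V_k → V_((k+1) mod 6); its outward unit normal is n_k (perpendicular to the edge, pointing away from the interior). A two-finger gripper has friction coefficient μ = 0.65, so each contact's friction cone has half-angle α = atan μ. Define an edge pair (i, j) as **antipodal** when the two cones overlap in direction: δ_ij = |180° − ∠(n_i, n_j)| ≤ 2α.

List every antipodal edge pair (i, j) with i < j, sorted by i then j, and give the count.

count = 6; pairs: (0,3), (0,4), (1,4), (1,5), (2,5), (3,5)

α = atan 0.65 = 33.02°;  2α = 66.05°
n_0 = (-0.6700, +0.7423)
n_1 = (-0.9868, -0.1618)
n_2 = (-0.5884, -0.8086)
n_3 = (-0.0592, -0.9982)
n_4 = (+0.7742, -0.6330)
n_5 = (+0.5440, +0.8391)
  (0,1): δ = 122.76°  ·
  (0,2): δ = 78.11°  ·
  (0,3): δ = 45.46°  ✓
  (0,4): δ = 8.66°  ✓
  (0,5): δ = 104.97°  ·
  (1,2): δ = 135.35°  ·
  (1,3): δ = 102.70°  ·
  (1,4): δ = 48.58°  ✓
  (1,5): δ = 47.73°  ✓
  (2,3): δ = 147.35°  ·
  (2,4): δ = 93.22°  ·
  (2,5): δ = 3.09°  ✓
  (3,4): δ = 125.87°  ·
  (3,5): δ = 29.56°  ✓
  (4,5): δ = 83.69°  ·
antipodal pairs: 6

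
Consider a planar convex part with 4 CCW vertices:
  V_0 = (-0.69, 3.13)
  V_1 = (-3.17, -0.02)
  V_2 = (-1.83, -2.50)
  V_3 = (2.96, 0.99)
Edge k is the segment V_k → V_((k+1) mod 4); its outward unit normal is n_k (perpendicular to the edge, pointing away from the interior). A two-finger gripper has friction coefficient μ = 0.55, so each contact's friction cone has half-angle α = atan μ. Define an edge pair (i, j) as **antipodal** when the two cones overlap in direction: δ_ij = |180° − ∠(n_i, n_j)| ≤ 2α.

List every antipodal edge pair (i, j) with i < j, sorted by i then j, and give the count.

count = 2; pairs: (0,2), (1,3)

α = atan 0.55 = 28.81°;  2α = 57.62°
n_0 = (-0.7857, +0.6186)
n_1 = (-0.8798, -0.4754)
n_2 = (+0.5889, -0.8082)
n_3 = (+0.5058, +0.8627)
  (0,1): δ = 113.40°  ·
  (0,2): δ = 15.71°  ✓
  (0,3): δ = 97.83°  ·
  (1,2): δ = 82.31°  ·
  (1,3): δ = 31.23°  ✓
  (2,3): δ = 66.46°  ·
antipodal pairs: 2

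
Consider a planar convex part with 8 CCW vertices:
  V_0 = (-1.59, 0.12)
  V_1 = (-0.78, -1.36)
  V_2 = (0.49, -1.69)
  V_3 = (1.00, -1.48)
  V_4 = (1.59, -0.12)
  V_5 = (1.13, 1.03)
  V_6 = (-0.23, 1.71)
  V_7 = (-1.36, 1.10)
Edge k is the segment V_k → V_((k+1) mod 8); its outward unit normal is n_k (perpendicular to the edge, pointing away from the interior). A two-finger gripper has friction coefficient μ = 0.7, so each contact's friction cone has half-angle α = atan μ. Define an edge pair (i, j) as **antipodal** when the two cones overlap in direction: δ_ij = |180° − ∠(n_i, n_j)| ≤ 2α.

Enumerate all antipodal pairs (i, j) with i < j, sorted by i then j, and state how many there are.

α = atan 0.7 = 34.99°;  2α = 69.98°
n_0 = (-0.8772, -0.4801)
n_1 = (-0.2515, -0.9679)
n_2 = (+0.3807, -0.9247)
n_3 = (+0.9174, -0.3980)
n_4 = (+0.9285, +0.3714)
n_5 = (+0.4472, +0.8944)
n_6 = (-0.4750, +0.8800)
n_7 = (-0.9735, +0.2285)
  (0,1): δ = 133.26°  ·
  (0,2): δ = 96.31°  ·
  (0,3): δ = 52.14°  ✓
  (0,4): δ = 6.89°  ✓
  (0,5): δ = 34.74°  ✓
  (0,6): δ = 89.67°  ·
  (0,7): δ = 138.10°  ·
  (1,2): δ = 143.05°  ·
  (1,3): δ = 98.89°  ·
  (1,4): δ = 53.63°  ✓
  (1,5): δ = 12.00°  ✓
  (1,6): δ = 42.93°  ✓
  (1,7): δ = 91.36°  ·
  (2,3): δ = 135.83°  ·
  (2,4): δ = 90.58°  ·
  (2,5): δ = 48.95°  ✓
  (2,6): δ = 5.98°  ✓
  (2,7): δ = 54.41°  ✓
  (3,4): δ = 134.75°  ·
  (3,5): δ = 93.11°  ·
  (3,6): δ = 38.19°  ✓
  (3,7): δ = 10.24°  ✓
  (4,5): δ = 138.37°  ·
  (4,6): δ = 83.44°  ·
  (4,7): δ = 35.01°  ✓
  (5,6): δ = 125.07°  ·
  (5,7): δ = 76.64°  ·
  (6,7): δ = 131.57°  ·
antipodal pairs: 12

count = 12; pairs: (0,3), (0,4), (0,5), (1,4), (1,5), (1,6), (2,5), (2,6), (2,7), (3,6), (3,7), (4,7)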